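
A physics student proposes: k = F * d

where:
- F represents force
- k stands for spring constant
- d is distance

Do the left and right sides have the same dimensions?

No

F (force) has dimensions [L M T^-2].
k (spring constant) has dimensions [M T^-2].
d (distance) has dimensions [L].

Left side: [M T^-2]
Right side: [L^2 M T^-2]

The two sides have different dimensions, so the equation is NOT dimensionally consistent.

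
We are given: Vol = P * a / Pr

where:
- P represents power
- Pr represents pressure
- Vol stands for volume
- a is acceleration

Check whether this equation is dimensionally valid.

No

P (power) has dimensions [L^2 M T^-3].
Pr (pressure) has dimensions [L^-1 M T^-2].
Vol (volume) has dimensions [L^3].
a (acceleration) has dimensions [L T^-2].

Left side: [L^3]
Right side: [L^4 T^-3]

The two sides have different dimensions, so the equation is NOT dimensionally consistent.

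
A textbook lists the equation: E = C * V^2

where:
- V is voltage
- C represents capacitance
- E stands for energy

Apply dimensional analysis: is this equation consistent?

Yes

V (voltage) has dimensions [I^-1 L^2 M T^-3].
C (capacitance) has dimensions [I^2 L^-2 M^-1 T^4].
E (energy) has dimensions [L^2 M T^-2].

Left side: [L^2 M T^-2]
Right side: [L^2 M T^-2]

Both sides have the same dimensions, so the equation is dimensionally consistent.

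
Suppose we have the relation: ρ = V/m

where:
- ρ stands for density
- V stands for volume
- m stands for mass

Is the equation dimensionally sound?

No

ρ (density) has dimensions [L^-3 M].
V (volume) has dimensions [L^3].
m (mass) has dimensions [M].

Left side: [L^-3 M]
Right side: [L^3 M^-1]

The two sides have different dimensions, so the equation is NOT dimensionally consistent.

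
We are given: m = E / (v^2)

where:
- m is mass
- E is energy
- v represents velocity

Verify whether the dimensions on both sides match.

Yes

m (mass) has dimensions [M].
E (energy) has dimensions [L^2 M T^-2].
v (velocity) has dimensions [L T^-1].

Left side: [M]
Right side: [M]

Both sides have the same dimensions, so the equation is dimensionally consistent.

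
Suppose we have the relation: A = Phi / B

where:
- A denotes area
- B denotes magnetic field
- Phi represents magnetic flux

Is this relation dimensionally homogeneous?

Yes

A (area) has dimensions [L^2].
B (magnetic field) has dimensions [I^-1 M T^-2].
Phi (magnetic flux) has dimensions [I^-1 L^2 M T^-2].

Left side: [L^2]
Right side: [L^2]

Both sides have the same dimensions, so the equation is dimensionally consistent.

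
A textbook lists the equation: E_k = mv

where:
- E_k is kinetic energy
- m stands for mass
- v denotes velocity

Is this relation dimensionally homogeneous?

No

E_k (kinetic energy) has dimensions [L^2 M T^-2].
m (mass) has dimensions [M].
v (velocity) has dimensions [L T^-1].

Left side: [L^2 M T^-2]
Right side: [L M T^-1]

The two sides have different dimensions, so the equation is NOT dimensionally consistent.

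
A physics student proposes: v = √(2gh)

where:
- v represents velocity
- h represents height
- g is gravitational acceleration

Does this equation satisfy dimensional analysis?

Yes

v (velocity) has dimensions [L T^-1].
h (height) has dimensions [L].
g (gravitational acceleration) has dimensions [L T^-2].

Left side: [L T^-1]
Right side: [L T^-1]

Both sides have the same dimensions, so the equation is dimensionally consistent.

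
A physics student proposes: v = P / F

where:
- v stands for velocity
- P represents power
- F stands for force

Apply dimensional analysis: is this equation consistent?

Yes

v (velocity) has dimensions [L T^-1].
P (power) has dimensions [L^2 M T^-3].
F (force) has dimensions [L M T^-2].

Left side: [L T^-1]
Right side: [L T^-1]

Both sides have the same dimensions, so the equation is dimensionally consistent.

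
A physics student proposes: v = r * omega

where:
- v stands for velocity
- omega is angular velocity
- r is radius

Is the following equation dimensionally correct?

Yes

v (velocity) has dimensions [L T^-1].
omega (angular velocity) has dimensions [T^-1].
r (radius) has dimensions [L].

Left side: [L T^-1]
Right side: [L T^-1]

Both sides have the same dimensions, so the equation is dimensionally consistent.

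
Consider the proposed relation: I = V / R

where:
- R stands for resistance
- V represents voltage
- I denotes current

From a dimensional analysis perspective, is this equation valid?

Yes

R (resistance) has dimensions [I^-2 L^2 M T^-3].
V (voltage) has dimensions [I^-1 L^2 M T^-3].
I (current) has dimensions [I].

Left side: [I]
Right side: [I]

Both sides have the same dimensions, so the equation is dimensionally consistent.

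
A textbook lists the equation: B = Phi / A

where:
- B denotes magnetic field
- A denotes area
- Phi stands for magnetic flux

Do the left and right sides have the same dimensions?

Yes

B (magnetic field) has dimensions [I^-1 M T^-2].
A (area) has dimensions [L^2].
Phi (magnetic flux) has dimensions [I^-1 L^2 M T^-2].

Left side: [I^-1 M T^-2]
Right side: [I^-1 M T^-2]

Both sides have the same dimensions, so the equation is dimensionally consistent.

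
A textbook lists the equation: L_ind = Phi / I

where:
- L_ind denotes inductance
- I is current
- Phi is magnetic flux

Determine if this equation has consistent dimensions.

Yes

L_ind (inductance) has dimensions [I^-2 L^2 M T^-2].
I (current) has dimensions [I].
Phi (magnetic flux) has dimensions [I^-1 L^2 M T^-2].

Left side: [I^-2 L^2 M T^-2]
Right side: [I^-2 L^2 M T^-2]

Both sides have the same dimensions, so the equation is dimensionally consistent.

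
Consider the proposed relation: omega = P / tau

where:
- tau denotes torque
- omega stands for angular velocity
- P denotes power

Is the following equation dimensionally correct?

Yes

tau (torque) has dimensions [L^2 M T^-2].
omega (angular velocity) has dimensions [T^-1].
P (power) has dimensions [L^2 M T^-3].

Left side: [T^-1]
Right side: [T^-1]

Both sides have the same dimensions, so the equation is dimensionally consistent.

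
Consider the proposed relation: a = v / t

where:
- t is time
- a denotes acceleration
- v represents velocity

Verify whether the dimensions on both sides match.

Yes

t (time) has dimensions [T].
a (acceleration) has dimensions [L T^-2].
v (velocity) has dimensions [L T^-1].

Left side: [L T^-2]
Right side: [L T^-2]

Both sides have the same dimensions, so the equation is dimensionally consistent.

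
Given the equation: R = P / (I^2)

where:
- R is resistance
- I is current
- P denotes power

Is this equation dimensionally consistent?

Yes

R (resistance) has dimensions [I^-2 L^2 M T^-3].
I (current) has dimensions [I].
P (power) has dimensions [L^2 M T^-3].

Left side: [I^-2 L^2 M T^-3]
Right side: [I^-2 L^2 M T^-3]

Both sides have the same dimensions, so the equation is dimensionally consistent.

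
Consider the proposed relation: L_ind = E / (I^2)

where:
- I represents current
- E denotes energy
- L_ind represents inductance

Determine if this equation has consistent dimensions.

Yes

I (current) has dimensions [I].
E (energy) has dimensions [L^2 M T^-2].
L_ind (inductance) has dimensions [I^-2 L^2 M T^-2].

Left side: [I^-2 L^2 M T^-2]
Right side: [I^-2 L^2 M T^-2]

Both sides have the same dimensions, so the equation is dimensionally consistent.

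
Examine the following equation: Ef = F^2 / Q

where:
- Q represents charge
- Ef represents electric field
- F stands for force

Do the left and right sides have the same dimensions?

No

Q (charge) has dimensions [I T].
Ef (electric field) has dimensions [I^-1 L M T^-3].
F (force) has dimensions [L M T^-2].

Left side: [I^-1 L M T^-3]
Right side: [I^-1 L^2 M^2 T^-5]

The two sides have different dimensions, so the equation is NOT dimensionally consistent.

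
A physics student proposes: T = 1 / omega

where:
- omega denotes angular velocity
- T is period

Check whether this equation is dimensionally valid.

Yes

omega (angular velocity) has dimensions [T^-1].
T (period) has dimensions [T].

Left side: [T]
Right side: [T]

Both sides have the same dimensions, so the equation is dimensionally consistent.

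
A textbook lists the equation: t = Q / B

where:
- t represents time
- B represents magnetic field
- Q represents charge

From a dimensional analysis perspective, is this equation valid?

No

t (time) has dimensions [T].
B (magnetic field) has dimensions [I^-1 M T^-2].
Q (charge) has dimensions [I T].

Left side: [T]
Right side: [I^2 M^-1 T^3]

The two sides have different dimensions, so the equation is NOT dimensionally consistent.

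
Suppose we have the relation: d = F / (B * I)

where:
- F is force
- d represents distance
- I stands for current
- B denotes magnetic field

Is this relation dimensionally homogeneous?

Yes

F (force) has dimensions [L M T^-2].
d (distance) has dimensions [L].
I (current) has dimensions [I].
B (magnetic field) has dimensions [I^-1 M T^-2].

Left side: [L]
Right side: [L]

Both sides have the same dimensions, so the equation is dimensionally consistent.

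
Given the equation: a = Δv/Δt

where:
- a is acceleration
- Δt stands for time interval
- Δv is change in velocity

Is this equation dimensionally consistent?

Yes

a (acceleration) has dimensions [L T^-2].
Δt (time interval) has dimensions [T].
Δv (change in velocity) has dimensions [L T^-1].

Left side: [L T^-2]
Right side: [L T^-2]

Both sides have the same dimensions, so the equation is dimensionally consistent.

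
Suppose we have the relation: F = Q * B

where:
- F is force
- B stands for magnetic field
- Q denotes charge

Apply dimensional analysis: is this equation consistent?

No

F (force) has dimensions [L M T^-2].
B (magnetic field) has dimensions [I^-1 M T^-2].
Q (charge) has dimensions [I T].

Left side: [L M T^-2]
Right side: [M T^-1]

The two sides have different dimensions, so the equation is NOT dimensionally consistent.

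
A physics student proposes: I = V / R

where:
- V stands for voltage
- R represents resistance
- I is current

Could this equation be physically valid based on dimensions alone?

Yes

V (voltage) has dimensions [I^-1 L^2 M T^-3].
R (resistance) has dimensions [I^-2 L^2 M T^-3].
I (current) has dimensions [I].

Left side: [I]
Right side: [I]

Both sides have the same dimensions, so the equation is dimensionally consistent.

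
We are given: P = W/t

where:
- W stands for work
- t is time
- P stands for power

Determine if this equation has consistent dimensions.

Yes

W (work) has dimensions [L^2 M T^-2].
t (time) has dimensions [T].
P (power) has dimensions [L^2 M T^-3].

Left side: [L^2 M T^-3]
Right side: [L^2 M T^-3]

Both sides have the same dimensions, so the equation is dimensionally consistent.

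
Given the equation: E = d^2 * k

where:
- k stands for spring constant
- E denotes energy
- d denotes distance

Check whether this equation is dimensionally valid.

Yes

k (spring constant) has dimensions [M T^-2].
E (energy) has dimensions [L^2 M T^-2].
d (distance) has dimensions [L].

Left side: [L^2 M T^-2]
Right side: [L^2 M T^-2]

Both sides have the same dimensions, so the equation is dimensionally consistent.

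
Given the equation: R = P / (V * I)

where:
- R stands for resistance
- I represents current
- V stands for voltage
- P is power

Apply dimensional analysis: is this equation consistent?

No

R (resistance) has dimensions [I^-2 L^2 M T^-3].
I (current) has dimensions [I].
V (voltage) has dimensions [I^-1 L^2 M T^-3].
P (power) has dimensions [L^2 M T^-3].

Left side: [I^-2 L^2 M T^-3]
Right side: [dimensionless]

The two sides have different dimensions, so the equation is NOT dimensionally consistent.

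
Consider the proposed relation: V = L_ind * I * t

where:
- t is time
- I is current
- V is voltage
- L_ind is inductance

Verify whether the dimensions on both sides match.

No

t (time) has dimensions [T].
I (current) has dimensions [I].
V (voltage) has dimensions [I^-1 L^2 M T^-3].
L_ind (inductance) has dimensions [I^-2 L^2 M T^-2].

Left side: [I^-1 L^2 M T^-3]
Right side: [I^-1 L^2 M T^-1]

The two sides have different dimensions, so the equation is NOT dimensionally consistent.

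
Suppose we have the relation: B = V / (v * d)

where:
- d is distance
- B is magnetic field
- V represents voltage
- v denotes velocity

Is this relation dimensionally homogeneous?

Yes

d (distance) has dimensions [L].
B (magnetic field) has dimensions [I^-1 M T^-2].
V (voltage) has dimensions [I^-1 L^2 M T^-3].
v (velocity) has dimensions [L T^-1].

Left side: [I^-1 M T^-2]
Right side: [I^-1 M T^-2]

Both sides have the same dimensions, so the equation is dimensionally consistent.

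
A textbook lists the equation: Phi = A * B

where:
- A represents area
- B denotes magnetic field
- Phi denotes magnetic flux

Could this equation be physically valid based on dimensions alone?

Yes

A (area) has dimensions [L^2].
B (magnetic field) has dimensions [I^-1 M T^-2].
Phi (magnetic flux) has dimensions [I^-1 L^2 M T^-2].

Left side: [I^-1 L^2 M T^-2]
Right side: [I^-1 L^2 M T^-2]

Both sides have the same dimensions, so the equation is dimensionally consistent.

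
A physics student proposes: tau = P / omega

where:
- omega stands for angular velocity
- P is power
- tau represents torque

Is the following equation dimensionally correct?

Yes

omega (angular velocity) has dimensions [T^-1].
P (power) has dimensions [L^2 M T^-3].
tau (torque) has dimensions [L^2 M T^-2].

Left side: [L^2 M T^-2]
Right side: [L^2 M T^-2]

Both sides have the same dimensions, so the equation is dimensionally consistent.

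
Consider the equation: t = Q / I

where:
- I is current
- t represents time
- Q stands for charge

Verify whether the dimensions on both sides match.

Yes

I (current) has dimensions [I].
t (time) has dimensions [T].
Q (charge) has dimensions [I T].

Left side: [T]
Right side: [T]

Both sides have the same dimensions, so the equation is dimensionally consistent.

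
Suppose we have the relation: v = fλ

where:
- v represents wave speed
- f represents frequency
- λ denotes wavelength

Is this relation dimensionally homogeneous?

Yes

v (wave speed) has dimensions [L T^-1].
f (frequency) has dimensions [T^-1].
λ (wavelength) has dimensions [L].

Left side: [L T^-1]
Right side: [L T^-1]

Both sides have the same dimensions, so the equation is dimensionally consistent.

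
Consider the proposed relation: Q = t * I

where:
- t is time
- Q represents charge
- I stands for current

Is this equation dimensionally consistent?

Yes

t (time) has dimensions [T].
Q (charge) has dimensions [I T].
I (current) has dimensions [I].

Left side: [I T]
Right side: [I T]

Both sides have the same dimensions, so the equation is dimensionally consistent.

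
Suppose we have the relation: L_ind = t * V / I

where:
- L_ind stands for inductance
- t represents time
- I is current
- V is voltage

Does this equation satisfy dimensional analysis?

Yes

L_ind (inductance) has dimensions [I^-2 L^2 M T^-2].
t (time) has dimensions [T].
I (current) has dimensions [I].
V (voltage) has dimensions [I^-1 L^2 M T^-3].

Left side: [I^-2 L^2 M T^-2]
Right side: [I^-2 L^2 M T^-2]

Both sides have the same dimensions, so the equation is dimensionally consistent.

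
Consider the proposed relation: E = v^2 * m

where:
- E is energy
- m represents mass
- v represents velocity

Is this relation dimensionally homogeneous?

Yes

E (energy) has dimensions [L^2 M T^-2].
m (mass) has dimensions [M].
v (velocity) has dimensions [L T^-1].

Left side: [L^2 M T^-2]
Right side: [L^2 M T^-2]

Both sides have the same dimensions, so the equation is dimensionally consistent.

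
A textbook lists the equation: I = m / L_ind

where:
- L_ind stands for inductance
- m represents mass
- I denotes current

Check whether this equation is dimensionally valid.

No

L_ind (inductance) has dimensions [I^-2 L^2 M T^-2].
m (mass) has dimensions [M].
I (current) has dimensions [I].

Left side: [I]
Right side: [I^2 L^-2 T^2]

The two sides have different dimensions, so the equation is NOT dimensionally consistent.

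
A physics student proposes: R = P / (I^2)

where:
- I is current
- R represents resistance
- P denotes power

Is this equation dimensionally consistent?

Yes

I (current) has dimensions [I].
R (resistance) has dimensions [I^-2 L^2 M T^-3].
P (power) has dimensions [L^2 M T^-3].

Left side: [I^-2 L^2 M T^-3]
Right side: [I^-2 L^2 M T^-3]

Both sides have the same dimensions, so the equation is dimensionally consistent.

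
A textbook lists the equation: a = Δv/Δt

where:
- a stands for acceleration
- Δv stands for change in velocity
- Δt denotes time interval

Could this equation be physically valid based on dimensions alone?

Yes

a (acceleration) has dimensions [L T^-2].
Δv (change in velocity) has dimensions [L T^-1].
Δt (time interval) has dimensions [T].

Left side: [L T^-2]
Right side: [L T^-2]

Both sides have the same dimensions, so the equation is dimensionally consistent.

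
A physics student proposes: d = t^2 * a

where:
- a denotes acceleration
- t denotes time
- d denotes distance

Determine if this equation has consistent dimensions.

Yes

a (acceleration) has dimensions [L T^-2].
t (time) has dimensions [T].
d (distance) has dimensions [L].

Left side: [L]
Right side: [L]

Both sides have the same dimensions, so the equation is dimensionally consistent.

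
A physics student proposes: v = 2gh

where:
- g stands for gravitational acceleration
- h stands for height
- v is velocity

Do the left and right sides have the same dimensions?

No

g (gravitational acceleration) has dimensions [L T^-2].
h (height) has dimensions [L].
v (velocity) has dimensions [L T^-1].

Left side: [L T^-1]
Right side: [L^2 T^-2]

The two sides have different dimensions, so the equation is NOT dimensionally consistent.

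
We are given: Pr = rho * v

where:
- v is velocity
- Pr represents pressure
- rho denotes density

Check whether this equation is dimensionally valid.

No

v (velocity) has dimensions [L T^-1].
Pr (pressure) has dimensions [L^-1 M T^-2].
rho (density) has dimensions [L^-3 M].

Left side: [L^-1 M T^-2]
Right side: [L^-2 M T^-1]

The two sides have different dimensions, so the equation is NOT dimensionally consistent.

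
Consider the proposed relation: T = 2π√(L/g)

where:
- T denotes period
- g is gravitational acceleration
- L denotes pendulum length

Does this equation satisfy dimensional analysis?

Yes

T (period) has dimensions [T].
g (gravitational acceleration) has dimensions [L T^-2].
L (pendulum length) has dimensions [L].

Left side: [T]
Right side: [T]

Both sides have the same dimensions, so the equation is dimensionally consistent.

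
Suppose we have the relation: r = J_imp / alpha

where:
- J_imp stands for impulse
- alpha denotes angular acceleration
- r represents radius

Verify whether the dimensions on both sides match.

No

J_imp (impulse) has dimensions [L M T^-1].
alpha (angular acceleration) has dimensions [T^-2].
r (radius) has dimensions [L].

Left side: [L]
Right side: [L M T]

The two sides have different dimensions, so the equation is NOT dimensionally consistent.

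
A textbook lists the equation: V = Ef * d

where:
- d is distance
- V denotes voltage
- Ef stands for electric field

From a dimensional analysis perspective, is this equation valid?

Yes

d (distance) has dimensions [L].
V (voltage) has dimensions [I^-1 L^2 M T^-3].
Ef (electric field) has dimensions [I^-1 L M T^-3].

Left side: [I^-1 L^2 M T^-3]
Right side: [I^-1 L^2 M T^-3]

Both sides have the same dimensions, so the equation is dimensionally consistent.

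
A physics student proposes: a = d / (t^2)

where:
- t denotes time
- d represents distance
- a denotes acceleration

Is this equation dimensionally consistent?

Yes

t (time) has dimensions [T].
d (distance) has dimensions [L].
a (acceleration) has dimensions [L T^-2].

Left side: [L T^-2]
Right side: [L T^-2]

Both sides have the same dimensions, so the equation is dimensionally consistent.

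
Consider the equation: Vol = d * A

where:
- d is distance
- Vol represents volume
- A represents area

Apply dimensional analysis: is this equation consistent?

Yes

d (distance) has dimensions [L].
Vol (volume) has dimensions [L^3].
A (area) has dimensions [L^2].

Left side: [L^3]
Right side: [L^3]

Both sides have the same dimensions, so the equation is dimensionally consistent.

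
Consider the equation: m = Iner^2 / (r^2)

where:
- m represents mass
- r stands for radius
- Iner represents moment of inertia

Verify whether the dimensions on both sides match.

No

m (mass) has dimensions [M].
r (radius) has dimensions [L].
Iner (moment of inertia) has dimensions [L^2 M].

Left side: [M]
Right side: [L^2 M^2]

The two sides have different dimensions, so the equation is NOT dimensionally consistent.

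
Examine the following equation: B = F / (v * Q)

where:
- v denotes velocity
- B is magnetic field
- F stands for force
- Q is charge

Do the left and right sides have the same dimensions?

Yes

v (velocity) has dimensions [L T^-1].
B (magnetic field) has dimensions [I^-1 M T^-2].
F (force) has dimensions [L M T^-2].
Q (charge) has dimensions [I T].

Left side: [I^-1 M T^-2]
Right side: [I^-1 M T^-2]

Both sides have the same dimensions, so the equation is dimensionally consistent.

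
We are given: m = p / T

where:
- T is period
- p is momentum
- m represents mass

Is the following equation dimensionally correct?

No

T (period) has dimensions [T].
p (momentum) has dimensions [L M T^-1].
m (mass) has dimensions [M].

Left side: [M]
Right side: [L M T^-2]

The two sides have different dimensions, so the equation is NOT dimensionally consistent.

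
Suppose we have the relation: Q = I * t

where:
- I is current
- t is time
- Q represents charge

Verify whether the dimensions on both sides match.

Yes

I (current) has dimensions [I].
t (time) has dimensions [T].
Q (charge) has dimensions [I T].

Left side: [I T]
Right side: [I T]

Both sides have the same dimensions, so the equation is dimensionally consistent.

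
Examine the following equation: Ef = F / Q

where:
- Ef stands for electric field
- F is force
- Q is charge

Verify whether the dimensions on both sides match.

Yes

Ef (electric field) has dimensions [I^-1 L M T^-3].
F (force) has dimensions [L M T^-2].
Q (charge) has dimensions [I T].

Left side: [I^-1 L M T^-3]
Right side: [I^-1 L M T^-3]

Both sides have the same dimensions, so the equation is dimensionally consistent.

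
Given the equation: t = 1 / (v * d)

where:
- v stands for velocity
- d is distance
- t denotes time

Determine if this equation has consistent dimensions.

No

v (velocity) has dimensions [L T^-1].
d (distance) has dimensions [L].
t (time) has dimensions [T].

Left side: [T]
Right side: [L^-2 T]

The two sides have different dimensions, so the equation is NOT dimensionally consistent.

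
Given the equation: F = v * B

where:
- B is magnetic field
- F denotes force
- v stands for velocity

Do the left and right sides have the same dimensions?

No

B (magnetic field) has dimensions [I^-1 M T^-2].
F (force) has dimensions [L M T^-2].
v (velocity) has dimensions [L T^-1].

Left side: [L M T^-2]
Right side: [I^-1 L M T^-3]

The two sides have different dimensions, so the equation is NOT dimensionally consistent.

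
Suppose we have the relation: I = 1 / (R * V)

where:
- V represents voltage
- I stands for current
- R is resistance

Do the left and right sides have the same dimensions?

No

V (voltage) has dimensions [I^-1 L^2 M T^-3].
I (current) has dimensions [I].
R (resistance) has dimensions [I^-2 L^2 M T^-3].

Left side: [I]
Right side: [I^3 L^-4 M^-2 T^6]

The two sides have different dimensions, so the equation is NOT dimensionally consistent.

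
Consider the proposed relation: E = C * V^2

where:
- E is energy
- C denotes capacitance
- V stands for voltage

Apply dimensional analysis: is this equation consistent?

Yes

E (energy) has dimensions [L^2 M T^-2].
C (capacitance) has dimensions [I^2 L^-2 M^-1 T^4].
V (voltage) has dimensions [I^-1 L^2 M T^-3].

Left side: [L^2 M T^-2]
Right side: [L^2 M T^-2]

Both sides have the same dimensions, so the equation is dimensionally consistent.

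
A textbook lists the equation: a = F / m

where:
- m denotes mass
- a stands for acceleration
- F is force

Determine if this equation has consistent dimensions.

Yes

m (mass) has dimensions [M].
a (acceleration) has dimensions [L T^-2].
F (force) has dimensions [L M T^-2].

Left side: [L T^-2]
Right side: [L T^-2]

Both sides have the same dimensions, so the equation is dimensionally consistent.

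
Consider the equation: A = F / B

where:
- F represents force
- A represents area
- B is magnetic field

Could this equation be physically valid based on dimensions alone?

No

F (force) has dimensions [L M T^-2].
A (area) has dimensions [L^2].
B (magnetic field) has dimensions [I^-1 M T^-2].

Left side: [L^2]
Right side: [I L]

The two sides have different dimensions, so the equation is NOT dimensionally consistent.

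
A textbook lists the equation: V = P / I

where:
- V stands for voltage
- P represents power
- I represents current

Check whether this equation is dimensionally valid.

Yes

V (voltage) has dimensions [I^-1 L^2 M T^-3].
P (power) has dimensions [L^2 M T^-3].
I (current) has dimensions [I].

Left side: [I^-1 L^2 M T^-3]
Right side: [I^-1 L^2 M T^-3]

Both sides have the same dimensions, so the equation is dimensionally consistent.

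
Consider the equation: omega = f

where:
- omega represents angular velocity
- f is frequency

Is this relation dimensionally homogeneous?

Yes

omega (angular velocity) has dimensions [T^-1].
f (frequency) has dimensions [T^-1].

Left side: [T^-1]
Right side: [T^-1]

Both sides have the same dimensions, so the equation is dimensionally consistent.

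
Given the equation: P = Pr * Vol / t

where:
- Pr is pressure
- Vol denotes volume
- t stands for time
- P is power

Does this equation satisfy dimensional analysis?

Yes

Pr (pressure) has dimensions [L^-1 M T^-2].
Vol (volume) has dimensions [L^3].
t (time) has dimensions [T].
P (power) has dimensions [L^2 M T^-3].

Left side: [L^2 M T^-3]
Right side: [L^2 M T^-3]

Both sides have the same dimensions, so the equation is dimensionally consistent.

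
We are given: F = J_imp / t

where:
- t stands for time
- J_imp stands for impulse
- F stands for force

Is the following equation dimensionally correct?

Yes

t (time) has dimensions [T].
J_imp (impulse) has dimensions [L M T^-1].
F (force) has dimensions [L M T^-2].

Left side: [L M T^-2]
Right side: [L M T^-2]

Both sides have the same dimensions, so the equation is dimensionally consistent.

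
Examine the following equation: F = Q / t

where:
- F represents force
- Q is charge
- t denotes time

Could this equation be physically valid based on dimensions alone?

No

F (force) has dimensions [L M T^-2].
Q (charge) has dimensions [I T].
t (time) has dimensions [T].

Left side: [L M T^-2]
Right side: [I]

The two sides have different dimensions, so the equation is NOT dimensionally consistent.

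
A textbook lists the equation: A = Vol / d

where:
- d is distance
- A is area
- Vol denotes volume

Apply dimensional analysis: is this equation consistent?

Yes

d (distance) has dimensions [L].
A (area) has dimensions [L^2].
Vol (volume) has dimensions [L^3].

Left side: [L^2]
Right side: [L^2]

Both sides have the same dimensions, so the equation is dimensionally consistent.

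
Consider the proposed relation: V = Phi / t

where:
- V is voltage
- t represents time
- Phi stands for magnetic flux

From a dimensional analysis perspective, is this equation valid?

Yes

V (voltage) has dimensions [I^-1 L^2 M T^-3].
t (time) has dimensions [T].
Phi (magnetic flux) has dimensions [I^-1 L^2 M T^-2].

Left side: [I^-1 L^2 M T^-3]
Right side: [I^-1 L^2 M T^-3]

Both sides have the same dimensions, so the equation is dimensionally consistent.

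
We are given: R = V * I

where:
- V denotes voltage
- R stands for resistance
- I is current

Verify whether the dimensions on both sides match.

No

V (voltage) has dimensions [I^-1 L^2 M T^-3].
R (resistance) has dimensions [I^-2 L^2 M T^-3].
I (current) has dimensions [I].

Left side: [I^-2 L^2 M T^-3]
Right side: [L^2 M T^-3]

The two sides have different dimensions, so the equation is NOT dimensionally consistent.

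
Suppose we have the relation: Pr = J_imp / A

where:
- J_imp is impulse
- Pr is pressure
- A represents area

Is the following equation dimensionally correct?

No

J_imp (impulse) has dimensions [L M T^-1].
Pr (pressure) has dimensions [L^-1 M T^-2].
A (area) has dimensions [L^2].

Left side: [L^-1 M T^-2]
Right side: [L^-1 M T^-1]

The two sides have different dimensions, so the equation is NOT dimensionally consistent.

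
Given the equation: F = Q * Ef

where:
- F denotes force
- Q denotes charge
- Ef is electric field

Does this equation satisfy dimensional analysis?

Yes

F (force) has dimensions [L M T^-2].
Q (charge) has dimensions [I T].
Ef (electric field) has dimensions [I^-1 L M T^-3].

Left side: [L M T^-2]
Right side: [L M T^-2]

Both sides have the same dimensions, so the equation is dimensionally consistent.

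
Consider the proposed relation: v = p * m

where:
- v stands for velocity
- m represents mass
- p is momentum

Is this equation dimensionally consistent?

No

v (velocity) has dimensions [L T^-1].
m (mass) has dimensions [M].
p (momentum) has dimensions [L M T^-1].

Left side: [L T^-1]
Right side: [L M^2 T^-1]

The two sides have different dimensions, so the equation is NOT dimensionally consistent.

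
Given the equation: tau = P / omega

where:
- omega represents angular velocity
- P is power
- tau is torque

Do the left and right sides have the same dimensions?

Yes

omega (angular velocity) has dimensions [T^-1].
P (power) has dimensions [L^2 M T^-3].
tau (torque) has dimensions [L^2 M T^-2].

Left side: [L^2 M T^-2]
Right side: [L^2 M T^-2]

Both sides have the same dimensions, so the equation is dimensionally consistent.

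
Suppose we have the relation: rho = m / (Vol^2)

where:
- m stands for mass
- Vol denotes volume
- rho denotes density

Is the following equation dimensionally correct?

No

m (mass) has dimensions [M].
Vol (volume) has dimensions [L^3].
rho (density) has dimensions [L^-3 M].

Left side: [L^-3 M]
Right side: [L^-6 M]

The two sides have different dimensions, so the equation is NOT dimensionally consistent.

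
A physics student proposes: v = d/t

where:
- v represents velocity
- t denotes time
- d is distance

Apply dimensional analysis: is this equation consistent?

Yes

v (velocity) has dimensions [L T^-1].
t (time) has dimensions [T].
d (distance) has dimensions [L].

Left side: [L T^-1]
Right side: [L T^-1]

Both sides have the same dimensions, so the equation is dimensionally consistent.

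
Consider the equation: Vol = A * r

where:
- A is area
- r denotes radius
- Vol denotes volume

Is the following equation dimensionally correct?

Yes

A (area) has dimensions [L^2].
r (radius) has dimensions [L].
Vol (volume) has dimensions [L^3].

Left side: [L^3]
Right side: [L^3]

Both sides have the same dimensions, so the equation is dimensionally consistent.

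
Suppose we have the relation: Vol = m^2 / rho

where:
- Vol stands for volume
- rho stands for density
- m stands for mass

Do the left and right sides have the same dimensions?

No

Vol (volume) has dimensions [L^3].
rho (density) has dimensions [L^-3 M].
m (mass) has dimensions [M].

Left side: [L^3]
Right side: [L^3 M]

The two sides have different dimensions, so the equation is NOT dimensionally consistent.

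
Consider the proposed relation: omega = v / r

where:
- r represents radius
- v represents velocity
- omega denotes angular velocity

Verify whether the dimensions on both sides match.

Yes

r (radius) has dimensions [L].
v (velocity) has dimensions [L T^-1].
omega (angular velocity) has dimensions [T^-1].

Left side: [T^-1]
Right side: [T^-1]

Both sides have the same dimensions, so the equation is dimensionally consistent.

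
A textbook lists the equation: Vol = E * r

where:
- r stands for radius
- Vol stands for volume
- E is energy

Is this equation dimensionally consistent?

No

r (radius) has dimensions [L].
Vol (volume) has dimensions [L^3].
E (energy) has dimensions [L^2 M T^-2].

Left side: [L^3]
Right side: [L^3 M T^-2]

The two sides have different dimensions, so the equation is NOT dimensionally consistent.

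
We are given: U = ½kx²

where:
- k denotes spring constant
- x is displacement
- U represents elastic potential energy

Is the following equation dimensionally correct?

Yes

k (spring constant) has dimensions [M T^-2].
x (displacement) has dimensions [L].
U (elastic potential energy) has dimensions [L^2 M T^-2].

Left side: [L^2 M T^-2]
Right side: [L^2 M T^-2]

Both sides have the same dimensions, so the equation is dimensionally consistent.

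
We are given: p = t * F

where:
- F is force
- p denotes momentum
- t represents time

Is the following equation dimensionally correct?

Yes

F (force) has dimensions [L M T^-2].
p (momentum) has dimensions [L M T^-1].
t (time) has dimensions [T].

Left side: [L M T^-1]
Right side: [L M T^-1]

Both sides have the same dimensions, so the equation is dimensionally consistent.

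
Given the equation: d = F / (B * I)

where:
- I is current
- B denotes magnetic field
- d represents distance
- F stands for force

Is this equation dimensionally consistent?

Yes

I (current) has dimensions [I].
B (magnetic field) has dimensions [I^-1 M T^-2].
d (distance) has dimensions [L].
F (force) has dimensions [L M T^-2].

Left side: [L]
Right side: [L]

Both sides have the same dimensions, so the equation is dimensionally consistent.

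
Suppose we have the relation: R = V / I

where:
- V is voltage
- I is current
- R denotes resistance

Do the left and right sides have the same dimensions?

Yes

V (voltage) has dimensions [I^-1 L^2 M T^-3].
I (current) has dimensions [I].
R (resistance) has dimensions [I^-2 L^2 M T^-3].

Left side: [I^-2 L^2 M T^-3]
Right side: [I^-2 L^2 M T^-3]

Both sides have the same dimensions, so the equation is dimensionally consistent.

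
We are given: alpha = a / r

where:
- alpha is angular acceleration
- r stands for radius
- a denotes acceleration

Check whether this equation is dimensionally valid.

Yes

alpha (angular acceleration) has dimensions [T^-2].
r (radius) has dimensions [L].
a (acceleration) has dimensions [L T^-2].

Left side: [T^-2]
Right side: [T^-2]

Both sides have the same dimensions, so the equation is dimensionally consistent.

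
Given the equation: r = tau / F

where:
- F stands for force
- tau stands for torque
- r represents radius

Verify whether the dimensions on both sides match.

Yes

F (force) has dimensions [L M T^-2].
tau (torque) has dimensions [L^2 M T^-2].
r (radius) has dimensions [L].

Left side: [L]
Right side: [L]

Both sides have the same dimensions, so the equation is dimensionally consistent.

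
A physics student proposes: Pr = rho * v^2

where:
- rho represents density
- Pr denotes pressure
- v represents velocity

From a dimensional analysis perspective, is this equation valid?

Yes

rho (density) has dimensions [L^-3 M].
Pr (pressure) has dimensions [L^-1 M T^-2].
v (velocity) has dimensions [L T^-1].

Left side: [L^-1 M T^-2]
Right side: [L^-1 M T^-2]

Both sides have the same dimensions, so the equation is dimensionally consistent.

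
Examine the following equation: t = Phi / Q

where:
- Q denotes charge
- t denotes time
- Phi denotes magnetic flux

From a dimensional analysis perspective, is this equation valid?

No

Q (charge) has dimensions [I T].
t (time) has dimensions [T].
Phi (magnetic flux) has dimensions [I^-1 L^2 M T^-2].

Left side: [T]
Right side: [I^-2 L^2 M T^-3]

The two sides have different dimensions, so the equation is NOT dimensionally consistent.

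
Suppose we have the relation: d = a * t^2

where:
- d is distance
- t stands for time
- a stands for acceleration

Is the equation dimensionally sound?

Yes

d (distance) has dimensions [L].
t (time) has dimensions [T].
a (acceleration) has dimensions [L T^-2].

Left side: [L]
Right side: [L]

Both sides have the same dimensions, so the equation is dimensionally consistent.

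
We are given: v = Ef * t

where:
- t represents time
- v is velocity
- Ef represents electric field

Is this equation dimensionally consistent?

No

t (time) has dimensions [T].
v (velocity) has dimensions [L T^-1].
Ef (electric field) has dimensions [I^-1 L M T^-3].

Left side: [L T^-1]
Right side: [I^-1 L M T^-2]

The two sides have different dimensions, so the equation is NOT dimensionally consistent.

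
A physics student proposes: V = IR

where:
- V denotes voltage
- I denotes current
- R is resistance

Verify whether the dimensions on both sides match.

Yes

V (voltage) has dimensions [I^-1 L^2 M T^-3].
I (current) has dimensions [I].
R (resistance) has dimensions [I^-2 L^2 M T^-3].

Left side: [I^-1 L^2 M T^-3]
Right side: [I^-1 L^2 M T^-3]

Both sides have the same dimensions, so the equation is dimensionally consistent.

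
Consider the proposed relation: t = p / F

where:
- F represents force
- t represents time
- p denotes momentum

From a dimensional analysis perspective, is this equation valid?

Yes

F (force) has dimensions [L M T^-2].
t (time) has dimensions [T].
p (momentum) has dimensions [L M T^-1].

Left side: [T]
Right side: [T]

Both sides have the same dimensions, so the equation is dimensionally consistent.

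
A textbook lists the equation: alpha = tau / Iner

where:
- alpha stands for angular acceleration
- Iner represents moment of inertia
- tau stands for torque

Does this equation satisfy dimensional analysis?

Yes

alpha (angular acceleration) has dimensions [T^-2].
Iner (moment of inertia) has dimensions [L^2 M].
tau (torque) has dimensions [L^2 M T^-2].

Left side: [T^-2]
Right side: [T^-2]

Both sides have the same dimensions, so the equation is dimensionally consistent.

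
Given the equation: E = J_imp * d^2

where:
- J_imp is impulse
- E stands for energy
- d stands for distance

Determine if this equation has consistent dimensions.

No

J_imp (impulse) has dimensions [L M T^-1].
E (energy) has dimensions [L^2 M T^-2].
d (distance) has dimensions [L].

Left side: [L^2 M T^-2]
Right side: [L^3 M T^-1]

The two sides have different dimensions, so the equation is NOT dimensionally consistent.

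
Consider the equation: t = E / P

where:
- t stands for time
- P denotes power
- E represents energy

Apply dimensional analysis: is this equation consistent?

Yes

t (time) has dimensions [T].
P (power) has dimensions [L^2 M T^-3].
E (energy) has dimensions [L^2 M T^-2].

Left side: [T]
Right side: [T]

Both sides have the same dimensions, so the equation is dimensionally consistent.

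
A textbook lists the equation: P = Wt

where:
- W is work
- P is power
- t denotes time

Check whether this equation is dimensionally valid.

No

W (work) has dimensions [L^2 M T^-2].
P (power) has dimensions [L^2 M T^-3].
t (time) has dimensions [T].

Left side: [L^2 M T^-3]
Right side: [L^2 M T^-1]

The two sides have different dimensions, so the equation is NOT dimensionally consistent.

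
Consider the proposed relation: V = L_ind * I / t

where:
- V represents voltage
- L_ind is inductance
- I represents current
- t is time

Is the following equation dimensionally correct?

Yes

V (voltage) has dimensions [I^-1 L^2 M T^-3].
L_ind (inductance) has dimensions [I^-2 L^2 M T^-2].
I (current) has dimensions [I].
t (time) has dimensions [T].

Left side: [I^-1 L^2 M T^-3]
Right side: [I^-1 L^2 M T^-3]

Both sides have the same dimensions, so the equation is dimensionally consistent.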